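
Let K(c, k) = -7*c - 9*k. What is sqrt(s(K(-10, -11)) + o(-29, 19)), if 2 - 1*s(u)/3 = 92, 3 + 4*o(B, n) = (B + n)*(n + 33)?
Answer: I*sqrt(1603)/2 ≈ 20.019*I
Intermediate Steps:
K(c, k) = -9*k - 7*c
o(B, n) = -3/4 + (33 + n)*(B + n)/4 (o(B, n) = -3/4 + ((B + n)*(n + 33))/4 = -3/4 + ((B + n)*(33 + n))/4 = -3/4 + ((33 + n)*(B + n))/4 = -3/4 + (33 + n)*(B + n)/4)
s(u) = -270 (s(u) = 6 - 3*92 = 6 - 276 = -270)
sqrt(s(K(-10, -11)) + o(-29, 19)) = sqrt(-270 + (-3/4 + (1/4)*19**2 + (33/4)*(-29) + (33/4)*19 + (1/4)*(-29)*19)) = sqrt(-270 + (-3/4 + (1/4)*361 - 957/4 + 627/4 - 551/4)) = sqrt(-270 + (-3/4 + 361/4 - 957/4 + 627/4 - 551/4)) = sqrt(-270 - 523/4) = sqrt(-1603/4) = I*sqrt(1603)/2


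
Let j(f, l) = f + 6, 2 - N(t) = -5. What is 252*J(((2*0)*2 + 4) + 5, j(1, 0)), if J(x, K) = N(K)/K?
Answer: 252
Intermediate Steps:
N(t) = 7 (N(t) = 2 - 1*(-5) = 2 + 5 = 7)
j(f, l) = 6 + f
J(x, K) = 7/K
252*J(((2*0)*2 + 4) + 5, j(1, 0)) = 252*(7/(6 + 1)) = 252*(7/7) = 252*(7*(⅐)) = 252*1 = 252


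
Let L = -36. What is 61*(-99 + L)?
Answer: -8235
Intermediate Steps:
61*(-99 + L) = 61*(-99 - 36) = 61*(-135) = -8235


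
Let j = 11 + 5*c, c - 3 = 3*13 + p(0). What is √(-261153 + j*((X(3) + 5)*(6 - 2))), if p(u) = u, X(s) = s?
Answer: I*√254081 ≈ 504.06*I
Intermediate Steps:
c = 42 (c = 3 + (3*13 + 0) = 3 + (39 + 0) = 3 + 39 = 42)
j = 221 (j = 11 + 5*42 = 11 + 210 = 221)
√(-261153 + j*((X(3) + 5)*(6 - 2))) = √(-261153 + 221*((3 + 5)*(6 - 2))) = √(-261153 + 221*(8*4)) = √(-261153 + 221*32) = √(-261153 + 7072) = √(-254081) = I*√254081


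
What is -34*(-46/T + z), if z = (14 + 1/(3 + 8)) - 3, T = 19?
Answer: -61608/209 ≈ -294.77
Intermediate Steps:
z = 122/11 (z = (14 + 1/11) - 3 = 155/11 - 3 = 122/11 ≈ 11.091)
-34*(-46/T + z) = -34*(-46/19 + 122/11) = -34*1812/209 = -61608/209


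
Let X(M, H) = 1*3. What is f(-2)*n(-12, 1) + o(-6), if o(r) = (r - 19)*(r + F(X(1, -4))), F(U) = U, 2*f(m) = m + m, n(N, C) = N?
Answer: 99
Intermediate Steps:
X(M, H) = 3
f(m) = m (f(m) = (m + m)/2 = (2*m)/2 = m)
o(r) = (-19 + r)*(3 + r) (o(r) = (r - 19)*(r + 3) = (-19 + r)*(3 + r))
f(-2)*n(-12, 1) + o(-6) = -2*(-12) + (-57 + (-6)² - 16*(-6)) = 24 + (-57 + 36 + 96) = 24 + 75 = 99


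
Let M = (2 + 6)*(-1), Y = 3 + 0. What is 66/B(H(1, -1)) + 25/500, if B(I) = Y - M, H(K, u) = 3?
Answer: 121/20 ≈ 6.0500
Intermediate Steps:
Y = 3
M = -8 (M = 8*(-1) = -8)
B(I) = 11 (B(I) = 3 - 1*(-8) = 3 + 8 = 11)
66/B(H(1, -1)) + 25/500 = 66/11 + 25/500 = 66*(1/11) + 25*(1/500) = 6 + 1/20 = 121/20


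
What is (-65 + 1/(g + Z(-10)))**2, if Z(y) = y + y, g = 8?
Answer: 609961/144 ≈ 4235.8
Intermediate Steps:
Z(y) = 2*y
(-65 + 1/(g + Z(-10)))**2 = (-65 + 1/(8 + 2*(-10)))**2 = (-65 + 1/(8 - 20))**2 = (-65 + 1/(-12))**2 = (-65 - 1/12)**2 = (-781/12)**2 = 609961/144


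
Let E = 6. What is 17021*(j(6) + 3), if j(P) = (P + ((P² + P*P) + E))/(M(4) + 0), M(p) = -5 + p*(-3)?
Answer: -561693/17 ≈ -33041.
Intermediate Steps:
M(p) = -5 - 3*p
j(P) = -6/17 - 2*P²/17 - P/17 (j(P) = (P + ((P² + P*P) + 6))/((-5 - 3*4) + 0) = (P + ((P² + P²) + 6))/((-5 - 12) + 0) = (P + (2*P² + 6))/(-17 + 0) = (P + (6 + 2*P²))/(-17) = (6 + P + 2*P²)*(-1/17) = -6/17 - 2*P²/17 - P/17)
17021*(j(6) + 3) = 17021*((-6/17 - 2/17*6² - 1/17*6) + 3) = 17021*((-6/17 - 2/17*36 - 6/17) + 3) = 17021*((-6/17 - 72/17 - 6/17) + 3) = 17021*(-84/17 + 3) = 17021*(-33/17) = -561693/17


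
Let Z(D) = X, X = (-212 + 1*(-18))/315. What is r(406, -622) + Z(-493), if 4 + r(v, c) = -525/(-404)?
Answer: -87317/25452 ≈ -3.4307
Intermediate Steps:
r(v, c) = -1091/404 (r(v, c) = -4 - 525/(-404) = -4 - 525*(-1/404) = -4 + 525/404 = -1091/404)
X = -46/63 (X = (-212 - 18)*(1/315) = -230*1/315 = -46/63 ≈ -0.73016)
Z(D) = -46/63
r(406, -622) + Z(-493) = -1091/404 - 46/63 = -87317/25452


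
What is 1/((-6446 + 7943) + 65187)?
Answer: 1/66684 ≈ 1.4996e-5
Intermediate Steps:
1/((-6446 + 7943) + 65187) = 1/(1497 + 65187) = 1/66684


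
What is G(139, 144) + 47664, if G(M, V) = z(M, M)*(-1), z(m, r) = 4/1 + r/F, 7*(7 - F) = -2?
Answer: 2429687/51 ≈ 47641.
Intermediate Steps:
F = 51/7 (F = 7 - ⅐*(-2) = 7 + 2/7 = 51/7 ≈ 7.2857)
z(m, r) = 4 + 7*r/51 (z(m, r) = 4/1 + r/(51/7) = 4*1 + r*(7/51) = 4 + 7*r/51)
G(M, V) = -4 - 7*M/51 (G(M, V) = (4 + 7*M/51)*(-1) = -4 - 7*M/51)
G(139, 144) + 47664 = (-4 - 7/51*139) + 47664 = (-4 - 973/51) + 47664 = -1177/51 + 47664 = 2429687/51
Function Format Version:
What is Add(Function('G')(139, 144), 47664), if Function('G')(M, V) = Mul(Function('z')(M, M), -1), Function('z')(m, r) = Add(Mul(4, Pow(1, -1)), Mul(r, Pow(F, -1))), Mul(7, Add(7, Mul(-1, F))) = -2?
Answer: Rational(2429687, 51) ≈ 47641.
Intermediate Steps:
F = Rational(51, 7) (F = Add(7, Mul(Rational(-1, 7), -2)) = Add(7, Rational(2, 7)) = Rational(51, 7) ≈ 7.2857)
Function('z')(m, r) = Add(4, Mul(Rational(7, 51), r)) (Function('z')(m, r) = Add(Mul(4, Pow(1, -1)), Mul(r, Pow(Rational(51, 7), -1))) = Add(Mul(4, 1), Mul(r, Rational(7, 51))) = Add(4, Mul(Rational(7, 51), r)))
Function('G')(M, V) = Add(-4, Mul(Rational(-7, 51), M)) (Function('G')(M, V) = Mul(Add(4, Mul(Rational(7, 51), M)), -1) = Add(-4, Mul(Rational(-7, 51), M)))
Add(Function('G')(139, 144), 47664) = Add(Add(-4, Mul(Rational(-7, 51), 139)), 47664) = Add(Add(-4, Rational(-973, 51)), 47664) = Add(Rational(-1177, 51), 47664) = Rational(2429687, 51)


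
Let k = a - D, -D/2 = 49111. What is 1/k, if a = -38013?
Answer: 1/60209 ≈ 1.6609e-5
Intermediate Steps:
D = -98222 (D = -2*49111 = -98222)
k = 60209 (k = -38013 - 1*(-98222) = -38013 + 98222 = 60209)
1/k = 1/60209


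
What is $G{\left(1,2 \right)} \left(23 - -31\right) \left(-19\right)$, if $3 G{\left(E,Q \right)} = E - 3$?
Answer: $684$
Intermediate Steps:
$G{\left(E,Q \right)} = -1 + \frac{E}{3}$ ($G{\left(E,Q \right)} = \frac{E - 3}{3} = \frac{-3 + E}{3} = -1 + \frac{E}{3}$)
$G{\left(1,2 \right)} \left(23 - -31\right) \left(-19\right) = \left(-1 + \frac{1}{3} \cdot 1\right) \left(23 - -31\right) \left(-19\right) = \left(-1 + \frac{1}{3}\right) \left(23 + 31\right) \left(-19\right) = \left(- \frac{2}{3}\right) 54 \left(-19\right) = \left(-36\right) \left(-19\right) = 684$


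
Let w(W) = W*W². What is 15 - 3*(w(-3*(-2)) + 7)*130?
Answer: -86955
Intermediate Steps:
w(W) = W³
15 - 3*(w(-3*(-2)) + 7)*130 = 15 - 3*((-3*(-2))³ + 7)*130 = 15 - 3*(6³ + 7)*130 = 15 - 3*(216 + 7)*130 = 15 - 3*223*130 = 15 - 669*130 = 15 - 86970 = -86955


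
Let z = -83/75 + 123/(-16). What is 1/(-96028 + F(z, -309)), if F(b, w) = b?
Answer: -1200/115244153 ≈ -1.0413e-5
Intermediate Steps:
z = -10553/1200 (z = -83*1/75 + 123*(-1/16) = -83/75 - 123/16 = -10553/1200 ≈ -8.7942)
1/(-96028 + F(z, -309)) = 1/(-96028 - 10553/1200) = 1/(-115244153/1200) = -1200/115244153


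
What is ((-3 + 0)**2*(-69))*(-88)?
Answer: 54648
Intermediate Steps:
((-3 + 0)**2*(-69))*(-88) = ((-3)**2*(-69))*(-88) = (9*(-69))*(-88) = -621*(-88) = 54648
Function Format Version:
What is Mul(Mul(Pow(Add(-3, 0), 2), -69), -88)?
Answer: 54648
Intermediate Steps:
Mul(Mul(Pow(Add(-3, 0), 2), -69), -88) = Mul(Mul(Pow(-3, 2), -69), -88) = Mul(Mul(9, -69), -88) = Mul(-621, -88) = 54648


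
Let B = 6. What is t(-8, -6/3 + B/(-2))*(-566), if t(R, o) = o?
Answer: 2830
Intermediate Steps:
t(-8, -6/3 + B/(-2))*(-566) = (-6/3 + 6/(-2))*(-566) = (-6*⅓ + 6*(-½))*(-566) = (-2 - 3)*(-566) = -5*(-566) = 2830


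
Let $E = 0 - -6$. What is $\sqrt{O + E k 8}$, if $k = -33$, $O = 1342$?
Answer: $11 i \sqrt{2} \approx 15.556 i$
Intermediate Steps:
$E = 6$ ($E = 0 + 6 = 6$)
$\sqrt{O + E k 8} = \sqrt{1342 + 6 \left(-33\right) 8} = \sqrt{1342 - 1584} = \sqrt{-242} = 11 i \sqrt{2}$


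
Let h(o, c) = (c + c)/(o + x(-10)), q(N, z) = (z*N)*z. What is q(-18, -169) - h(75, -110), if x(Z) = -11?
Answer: -8225513/16 ≈ -5.1409e+5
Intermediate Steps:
q(N, z) = N*z² (q(N, z) = (N*z)*z = N*z²)
h(o, c) = 2*c/(-11 + o) (h(o, c) = (c + c)/(o - 11) = (2*c)/(-11 + o) = 2*c/(-11 + o))
q(-18, -169) - h(75, -110) = -18*(-169)² - 2*(-110)/(-11 + 75) = -18*28561 - 2*(-110)/64 = -514098 - 2*(-110)/64 = -514098 - 1*(-55/16) = -514098 + 55/16 = -8225513/16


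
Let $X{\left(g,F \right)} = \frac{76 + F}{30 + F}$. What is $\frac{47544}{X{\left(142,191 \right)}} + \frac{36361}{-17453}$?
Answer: $\frac{61124290695}{1553317} \approx 39351.0$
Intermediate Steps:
$X{\left(g,F \right)} = \frac{76 + F}{30 + F}$
$\frac{47544}{X{\left(142,191 \right)}} + \frac{36361}{-17453} = \frac{47544}{\frac{1}{30 + 191} \left(76 + 191\right)} + \frac{36361}{-17453} = \frac{47544}{\frac{1}{221} \cdot 267} + 36361 \left(- \frac{1}{17453}\right) = \frac{47544}{\frac{1}{221} \cdot 267} - \frac{36361}{17453} = \frac{47544}{\frac{267}{221}} - \frac{36361}{17453} = 47544 \cdot \frac{221}{267} - \frac{36361}{17453} = \frac{3502408}{89} - \frac{36361}{17453} = \frac{61124290695}{1553317}$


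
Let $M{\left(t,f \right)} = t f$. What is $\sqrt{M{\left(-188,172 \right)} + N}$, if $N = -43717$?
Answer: $i \sqrt{76053} \approx 275.78 i$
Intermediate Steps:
$M{\left(t,f \right)} = f t$
$\sqrt{M{\left(-188,172 \right)} + N} = \sqrt{172 \left(-188\right) - 43717} = \sqrt{-32336 - 43717} = \sqrt{-76053} = i \sqrt{76053}$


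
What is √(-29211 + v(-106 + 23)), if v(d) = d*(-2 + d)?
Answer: 2*I*√5539 ≈ 148.85*I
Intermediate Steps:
√(-29211 + v(-106 + 23)) = √(-29211 + (-106 + 23)*(-2 + (-106 + 23))) = √(-29211 - 83*(-2 - 83)) = √(-29211 - 83*(-85)) = √(-29211 + 7055) = √(-22156) = 2*I*√5539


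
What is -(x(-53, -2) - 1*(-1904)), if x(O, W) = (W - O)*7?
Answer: -2261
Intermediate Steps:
x(O, W) = -7*O + 7*W
-(x(-53, -2) - 1*(-1904)) = -((-7*(-53) + 7*(-2)) - 1*(-1904)) = -((371 - 14) + 1904) = -(357 + 1904) = -1*2261 = -2261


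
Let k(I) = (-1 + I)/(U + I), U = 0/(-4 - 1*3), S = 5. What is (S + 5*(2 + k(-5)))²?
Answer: 441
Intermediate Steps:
U = 0 (U = 0/(-4 - 3) = 0/(-7) = 0*(-⅐) = 0)
k(I) = (-1 + I)/I (k(I) = (-1 + I)/(0 + I) = (-1 + I)/I)
(S + 5*(2 + k(-5)))² = (5 + 5*(2 + (-1 - 5)/(-5)))² = (5 + 5*(2 - ⅕*(-6)))² = (5 + 5*(2 + 6/5))² = (5 + 5*(16/5))² = (5 + 16)² = 21² = 441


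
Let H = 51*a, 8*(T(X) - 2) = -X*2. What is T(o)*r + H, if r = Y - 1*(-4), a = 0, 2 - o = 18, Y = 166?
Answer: 1020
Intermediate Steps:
o = -16 (o = 2 - 1*18 = 2 - 18 = -16)
T(X) = 2 - X/4 (T(X) = 2 + (-X*2)/8 = 2 + (-2*X)/8 = 2 - X/4)
H = 0 (H = 51*0 = 0)
r = 170 (r = 166 - 1*(-4) = 166 + 4 = 170)
T(o)*r + H = (2 - ¼*(-16))*170 + 0 = (2 + 4)*170 + 0 = 6*170 + 0 = 1020 + 0 = 1020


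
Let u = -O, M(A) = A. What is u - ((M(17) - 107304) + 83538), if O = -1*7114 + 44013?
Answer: -13150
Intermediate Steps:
O = 36899 (O = -7114 + 44013 = 36899)
u = -36899 (u = -1*36899 = -36899)
u - ((M(17) - 107304) + 83538) = -36899 - ((17 - 107304) + 83538) = -36899 - (-107287 + 83538) = -36899 - 1*(-23749) = -36899 + 23749 = -13150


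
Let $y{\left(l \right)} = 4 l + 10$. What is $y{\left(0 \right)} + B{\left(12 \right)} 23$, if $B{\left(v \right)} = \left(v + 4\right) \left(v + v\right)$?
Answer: $8842$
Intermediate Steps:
$B{\left(v \right)} = 2 v \left(4 + v\right)$ ($B{\left(v \right)} = \left(4 + v\right) 2 v = 2 v \left(4 + v\right)$)
$y{\left(l \right)} = 10 + 4 l$
$y{\left(0 \right)} + B{\left(12 \right)} 23 = \left(10 + 4 \cdot 0\right) + 2 \cdot 12 \left(4 + 12\right) 23 = \left(10 + 0\right) + 2 \cdot 12 \cdot 16 \cdot 23 = 10 + 384 \cdot 23 = 10 + 8832 = 8842$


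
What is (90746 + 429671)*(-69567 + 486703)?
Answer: 217084665712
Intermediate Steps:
(90746 + 429671)*(-69567 + 486703) = 520417*417136 = 217084665712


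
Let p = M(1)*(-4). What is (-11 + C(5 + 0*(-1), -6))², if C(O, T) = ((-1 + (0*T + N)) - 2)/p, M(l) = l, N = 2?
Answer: 1849/16 ≈ 115.56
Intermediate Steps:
p = -4 (p = 1*(-4) = -4)
C(O, T) = ¼ (C(O, T) = ((-1 + (0*T + 2)) - 2)/(-4) = ((-1 + (0 + 2)) - 2)*(-¼) = ((-1 + 2) - 2)*(-¼) = (1 - 2)*(-¼) = -1*(-¼) = ¼)
(-11 + C(5 + 0*(-1), -6))² = (-11 + ¼)² = (-43/4)² = 1849/16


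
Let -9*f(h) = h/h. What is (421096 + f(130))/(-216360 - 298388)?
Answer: -3789863/4632732 ≈ -0.81806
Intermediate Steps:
f(h) = -1/9 (f(h) = -h/(9*h) = -1/9*1 = -1/9)
(421096 + f(130))/(-216360 - 298388) = (421096 - 1/9)/(-216360 - 298388) = (3789863/9)/(-514748) = (3789863/9)*(-1/514748) = -3789863/4632732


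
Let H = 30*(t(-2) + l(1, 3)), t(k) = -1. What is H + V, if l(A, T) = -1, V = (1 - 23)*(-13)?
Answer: 226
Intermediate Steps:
V = 286 (V = -22*(-13) = 286)
H = -60 (H = 30*(-1 - 1) = 30*(-2) = -60)
H + V = -60 + 286 = 226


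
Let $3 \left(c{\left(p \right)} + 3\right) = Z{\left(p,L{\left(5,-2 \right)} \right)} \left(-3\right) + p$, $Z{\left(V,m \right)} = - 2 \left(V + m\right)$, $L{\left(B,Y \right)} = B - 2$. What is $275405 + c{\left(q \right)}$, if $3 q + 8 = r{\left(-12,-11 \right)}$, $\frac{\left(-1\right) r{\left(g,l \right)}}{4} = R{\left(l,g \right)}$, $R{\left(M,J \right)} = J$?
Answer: $\frac{2478952}{9} \approx 2.7544 \cdot 10^{5}$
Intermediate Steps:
$L{\left(B,Y \right)} = -2 + B$
$Z{\left(V,m \right)} = - 2 V - 2 m$
$r{\left(g,l \right)} = - 4 g$
$q = \frac{40}{3}$ ($q = - \frac{8}{3} + \frac{\left(-4\right) \left(-12\right)}{3} = - \frac{8}{3} + \frac{1}{3} \cdot 48 = - \frac{8}{3} + 16 = \frac{40}{3} \approx 13.333$)
$c{\left(p \right)} = 3 + \frac{7 p}{3}$ ($c{\left(p \right)} = -3 + \frac{\left(- 2 p - 2 \left(-2 + 5\right)\right) \left(-3\right) + p}{3} = -3 + \frac{\left(- 2 p - 6\right) \left(-3\right) + p}{3} = -3 + \frac{\left(-6 - 2 p\right) \left(-3\right) + p}{3} = -3 + \frac{\left(18 + 6 p\right) + p}{3} = -3 + \frac{18 + 7 p}{3} = -3 + \left(6 + \frac{7 p}{3}\right) = 3 + \frac{7 p}{3}$)
$275405 + c{\left(q \right)} = 275405 + \left(3 + \frac{7}{3} \cdot \frac{40}{3}\right) = 275405 + \left(3 + \frac{280}{9}\right) = 275405 + \frac{307}{9} = \frac{2478952}{9}$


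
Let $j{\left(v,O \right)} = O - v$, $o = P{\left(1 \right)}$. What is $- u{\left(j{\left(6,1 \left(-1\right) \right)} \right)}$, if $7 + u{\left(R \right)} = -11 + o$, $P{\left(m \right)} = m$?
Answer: $17$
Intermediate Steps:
$o = 1$
$u{\left(R \right)} = -17$ ($u{\left(R \right)} = -7 + \left(-11 + 1\right) = -7 - 10 = -17$)
$- u{\left(j{\left(6,1 \left(-1\right) \right)} \right)} = \left(-1\right) \left(-17\right) = 17$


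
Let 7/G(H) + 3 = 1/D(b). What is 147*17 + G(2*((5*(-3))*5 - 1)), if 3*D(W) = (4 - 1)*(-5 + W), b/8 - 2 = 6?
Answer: 439411/176 ≈ 2496.7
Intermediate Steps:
b = 64 (b = 16 + 8*6 = 16 + 48 = 64)
D(W) = -5 + W (D(W) = ((4 - 1)*(-5 + W))/3 = (3*(-5 + W))/3 = (-15 + 3*W)/3 = -5 + W)
G(H) = -413/176 (G(H) = 7/(-3 + 1/(-5 + 64)) = 7/(-3 + 1/59) = 7/(-176/59) = 7*(-59/176) = -413/176)
147*17 + G(2*((5*(-3))*5 - 1)) = 147*17 - 413/176 = 2499 - 413/176 = 439411/176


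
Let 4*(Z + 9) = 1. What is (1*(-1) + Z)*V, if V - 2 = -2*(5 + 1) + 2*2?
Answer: 117/2 ≈ 58.500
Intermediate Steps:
Z = -35/4 (Z = -9 + (¼)*1 = -9 + ¼ = -35/4 ≈ -8.7500)
V = -6 (V = 2 + (-2*(5 + 1) + 2*2) = 2 + (-2*6 + 4) = 2 + (-12 + 4) = 2 - 8 = -6)
(1*(-1) + Z)*V = (1*(-1) - 35/4)*(-6) = (-1 - 35/4)*(-6) = -39/4*(-6) = 117/2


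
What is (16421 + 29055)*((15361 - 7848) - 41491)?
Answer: -1545183528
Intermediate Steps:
(16421 + 29055)*((15361 - 7848) - 41491) = 45476*(7513 - 41491) = 45476*(-33978) = -1545183528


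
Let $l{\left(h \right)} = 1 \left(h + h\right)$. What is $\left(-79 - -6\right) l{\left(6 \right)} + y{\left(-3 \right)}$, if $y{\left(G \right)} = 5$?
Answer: $-871$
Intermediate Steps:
$l{\left(h \right)} = 2 h$ ($l{\left(h \right)} = 1 \cdot 2 h = 2 h$)
$\left(-79 - -6\right) l{\left(6 \right)} + y{\left(-3 \right)} = \left(-79 - -6\right) 2 \cdot 6 + 5 = \left(-79 + \left(-6 + 12\right)\right) 12 + 5 = \left(-79 + 6\right) 12 + 5 = \left(-73\right) 12 + 5 = -876 + 5 = -871$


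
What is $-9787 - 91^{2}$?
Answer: $-18068$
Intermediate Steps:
$-9787 - 91^{2} = -9787 - 8281 = -18068$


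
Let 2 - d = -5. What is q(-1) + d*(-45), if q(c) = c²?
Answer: -314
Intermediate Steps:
d = 7 (d = 2 - 1*(-5) = 2 + 5 = 7)
q(-1) + d*(-45) = (-1)² + 7*(-45) = 1 - 315 = -314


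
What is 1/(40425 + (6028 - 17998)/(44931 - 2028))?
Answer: 681/27529235 ≈ 2.4737e-5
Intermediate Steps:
1/(40425 + (6028 - 17998)/(44931 - 2028)) = 1/(40425 - 11970/42903) = 1/(40425 - 11970*1/42903) = 1/(40425 - 190/681) = 1/(27529235/681) = 681/27529235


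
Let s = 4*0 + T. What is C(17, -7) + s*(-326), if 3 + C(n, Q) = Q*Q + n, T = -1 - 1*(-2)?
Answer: -263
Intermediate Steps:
T = 1 (T = -1 + 2 = 1)
s = 1 (s = 4*0 + 1 = 0 + 1 = 1)
C(n, Q) = -3 + n + Q² (C(n, Q) = -3 + (Q*Q + n) = -3 + (Q² + n) = -3 + (n + Q²) = -3 + n + Q²)
C(17, -7) + s*(-326) = (-3 + 17 + (-7)²) + 1*(-326) = (-3 + 17 + 49) - 326 = 63 - 326 = -263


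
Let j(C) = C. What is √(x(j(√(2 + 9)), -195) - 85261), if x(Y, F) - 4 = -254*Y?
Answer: √(-85257 - 254*√11) ≈ 293.43*I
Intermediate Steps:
x(Y, F) = 4 - 254*Y
√(x(j(√(2 + 9)), -195) - 85261) = √((4 - 254*√(2 + 9)) - 85261) = √((4 - 254*√11) - 85261) = √(-85257 - 254*√11)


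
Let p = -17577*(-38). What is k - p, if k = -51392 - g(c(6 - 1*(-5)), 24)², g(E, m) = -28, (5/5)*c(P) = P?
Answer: -720102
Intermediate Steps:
c(P) = P
p = 667926
k = -52176 (k = -51392 - 1*(-28)² = -51392 - 1*784 = -51392 - 784 = -52176)
k - p = -52176 - 1*667926 = -52176 - 667926 = -720102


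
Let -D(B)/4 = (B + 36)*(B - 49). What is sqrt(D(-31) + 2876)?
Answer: 2*sqrt(1119) ≈ 66.903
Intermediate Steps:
D(B) = -4*(-49 + B)*(36 + B) (D(B) = -4*(B + 36)*(B - 49) = -4*(36 + B)*(-49 + B) = -4*(-49 + B)*(36 + B))
sqrt(D(-31) + 2876) = sqrt((7056 - 4*(-31)**2 + 52*(-31)) + 2876) = sqrt((7056 - 4*961 - 1612) + 2876) = sqrt((7056 - 3844 - 1612) + 2876) = sqrt(1600 + 2876) = sqrt(4476) = 2*sqrt(1119)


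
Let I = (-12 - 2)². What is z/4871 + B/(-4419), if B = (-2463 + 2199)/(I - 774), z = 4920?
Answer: 2094214916/2073570087 ≈ 1.0100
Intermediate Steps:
I = 196 (I = (-14)² = 196)
B = 132/289 (B = (-2463 + 2199)/(196 - 774) = -264/(-578) = -264*(-1/578) = 132/289 ≈ 0.45675)
z/4871 + B/(-4419) = 4920/4871 + (132/289)/(-4419) = 4920*(1/4871) + (132/289)*(-1/4419) = 4920/4871 - 44/425697 = 2094214916/2073570087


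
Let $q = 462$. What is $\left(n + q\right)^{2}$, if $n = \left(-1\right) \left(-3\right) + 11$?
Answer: $226576$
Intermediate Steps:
$n = 14$ ($n = 3 + 11 = 14$)
$\left(n + q\right)^{2} = \left(14 + 462\right)^{2} = 476^{2} = 226576$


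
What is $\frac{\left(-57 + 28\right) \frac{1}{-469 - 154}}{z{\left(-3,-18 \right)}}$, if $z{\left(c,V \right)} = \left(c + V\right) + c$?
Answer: $- \frac{29}{14952} \approx -0.0019395$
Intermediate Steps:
$z{\left(c,V \right)} = V + 2 c$ ($z{\left(c,V \right)} = \left(V + c\right) + c = V + 2 c$)
$\frac{\left(-57 + 28\right) \frac{1}{-469 - 154}}{z{\left(-3,-18 \right)}} = \frac{\left(-57 + 28\right) \frac{1}{-469 - 154}}{-18 + 2 \left(-3\right)} = \frac{\left(-29\right) \frac{1}{-623}}{-18 - 6} = \frac{\left(-29\right) \left(- \frac{1}{623}\right)}{-24} = \frac{29}{623} \left(- \frac{1}{24}\right) = - \frac{29}{14952}$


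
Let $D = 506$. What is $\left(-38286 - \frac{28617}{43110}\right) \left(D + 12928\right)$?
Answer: $- \frac{1231851584801}{2395} \approx -5.1434 \cdot 10^{8}$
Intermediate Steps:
$\left(-38286 - \frac{28617}{43110}\right) \left(D + 12928\right) = \left(-38286 - \frac{28617}{43110}\right) \left(506 + 12928\right) = \left(-38286 - \frac{9539}{14370}\right) 13434 = \left(- \frac{550179359}{14370}\right) 13434 = - \frac{1231851584801}{2395}$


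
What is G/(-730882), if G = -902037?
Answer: 902037/730882 ≈ 1.2342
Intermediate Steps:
G/(-730882) = -902037/(-730882) = -902037*(-1/730882) = 902037/730882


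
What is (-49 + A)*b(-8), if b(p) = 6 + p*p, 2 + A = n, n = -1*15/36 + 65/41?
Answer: -858095/246 ≈ -3488.2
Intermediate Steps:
n = 575/492 (n = -15*1/36 + 65*(1/41) = -5/12 + 65/41 = 575/492 ≈ 1.1687)
A = -409/492 (A = -2 + 575/492 = -409/492 ≈ -0.83130)
b(p) = 6 + p**2
(-49 + A)*b(-8) = (-49 - 409/492)*(6 + (-8)**2) = -24517*(6 + 64)/492 = -24517/492*70 = -858095/246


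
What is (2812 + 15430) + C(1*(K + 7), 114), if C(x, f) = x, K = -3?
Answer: 18246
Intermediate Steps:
(2812 + 15430) + C(1*(K + 7), 114) = (2812 + 15430) + 1*(-3 + 7) = 18242 + 1*4 = 18242 + 4 = 18246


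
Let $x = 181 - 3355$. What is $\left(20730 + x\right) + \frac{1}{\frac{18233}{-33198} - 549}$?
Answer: $\frac{320290489662}{18243935} \approx 17556.0$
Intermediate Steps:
$x = -3174$ ($x = 181 - 3355 = -3174$)
$\left(20730 + x\right) + \frac{1}{\frac{18233}{-33198} - 549} = \left(20730 - 3174\right) + \frac{1}{\frac{18233}{-33198} - 549} = 17556 + \frac{1}{18233 \left(- \frac{1}{33198}\right) - 549} = 17556 + \frac{1}{- \frac{18233}{33198} - 549} = 17556 + \frac{1}{- \frac{18243935}{33198}} = 17556 - \frac{33198}{18243935} = \frac{320290489662}{18243935}$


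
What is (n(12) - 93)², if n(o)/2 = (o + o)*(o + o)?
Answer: 1121481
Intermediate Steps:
n(o) = 8*o² (n(o) = 2*((o + o)*(o + o)) = 2*((2*o)*(2*o)) = 2*(4*o²) = 8*o²)
(n(12) - 93)² = (8*12² - 93)² = (8*144 - 93)² = (1152 - 93)² = 1059² = 1121481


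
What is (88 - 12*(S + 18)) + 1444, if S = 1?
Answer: 1304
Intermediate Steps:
(88 - 12*(S + 18)) + 1444 = (88 - 12*(1 + 18)) + 1444 = (88 - 12*19) + 1444 = (88 - 228) + 1444 = -140 + 1444 = 1304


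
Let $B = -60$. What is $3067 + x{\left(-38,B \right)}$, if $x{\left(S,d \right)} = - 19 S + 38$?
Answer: $3827$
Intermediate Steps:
$x{\left(S,d \right)} = 38 - 19 S$
$3067 + x{\left(-38,B \right)} = 3067 + \left(38 - -722\right) = 3067 + \left(38 + 722\right) = 3067 + 760 = 3827$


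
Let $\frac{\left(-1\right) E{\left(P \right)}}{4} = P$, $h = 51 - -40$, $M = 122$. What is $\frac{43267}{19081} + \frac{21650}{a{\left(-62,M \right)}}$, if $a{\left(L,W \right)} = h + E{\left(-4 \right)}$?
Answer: $\frac{417733219}{2041667} \approx 204.6$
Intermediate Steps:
$h = 91$ ($h = 51 + 40 = 91$)
$E{\left(P \right)} = - 4 P$
$a{\left(L,W \right)} = 107$ ($a{\left(L,W \right)} = 91 - -16 = 91 + 16 = 107$)
$\frac{43267}{19081} + \frac{21650}{a{\left(-62,M \right)}} = \frac{43267}{19081} + \frac{21650}{107} = \frac{417733219}{2041667}$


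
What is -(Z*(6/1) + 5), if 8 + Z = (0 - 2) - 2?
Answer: 67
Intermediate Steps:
Z = -12 (Z = -8 + ((0 - 2) - 2) = -8 + (-2 - 2) = -8 - 4 = -12)
-(Z*(6/1) + 5) = -(-72/1 + 5) = -(-72 + 5) = -1*(-67) = 67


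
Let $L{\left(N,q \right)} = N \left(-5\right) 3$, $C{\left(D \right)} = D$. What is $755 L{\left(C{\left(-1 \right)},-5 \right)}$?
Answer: $11325$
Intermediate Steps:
$L{\left(N,q \right)} = - 15 N$ ($L{\left(N,q \right)} = - 5 N 3 = - 15 N$)
$755 L{\left(C{\left(-1 \right)},-5 \right)} = 755 \left(\left(-15\right) \left(-1\right)\right) = 755 \cdot 15 = 11325$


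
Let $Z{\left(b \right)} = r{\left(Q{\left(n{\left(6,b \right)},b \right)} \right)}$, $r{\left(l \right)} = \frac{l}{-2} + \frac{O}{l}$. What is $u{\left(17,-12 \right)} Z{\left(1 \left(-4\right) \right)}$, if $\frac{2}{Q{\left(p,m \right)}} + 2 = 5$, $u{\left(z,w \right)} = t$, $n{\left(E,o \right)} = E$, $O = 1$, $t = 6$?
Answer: $7$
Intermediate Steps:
$u{\left(z,w \right)} = 6$
$Q{\left(p,m \right)} = \frac{2}{3}$ ($Q{\left(p,m \right)} = \frac{2}{-2 + 5} = \frac{2}{3}$)
$r{\left(l \right)} = \frac{1}{l} - \frac{l}{2}$ ($r{\left(l \right)} = \frac{l}{-2} + 1 \frac{1}{l} = l \left(- \frac{1}{2}\right) + \frac{1}{l} = - \frac{l}{2} + \frac{1}{l} = \frac{1}{l} - \frac{l}{2}$)
$Z{\left(b \right)} = \frac{7}{6}$ ($Z{\left(b \right)} = \frac{1}{\frac{2}{3}} - \frac{1}{3} = \frac{3}{2} - \frac{1}{3} = \frac{7}{6}$)
$u{\left(17,-12 \right)} Z{\left(1 \left(-4\right) \right)} = 6 \cdot \frac{7}{6} = 7$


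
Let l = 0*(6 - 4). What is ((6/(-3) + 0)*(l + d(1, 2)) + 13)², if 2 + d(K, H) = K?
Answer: 225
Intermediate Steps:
d(K, H) = -2 + K
l = 0 (l = 0*2 = 0)
((6/(-3) + 0)*(l + d(1, 2)) + 13)² = ((6/(-3) + 0)*(0 + (-2 + 1)) + 13)² = ((6*(-⅓) + 0)*(0 - 1) + 13)² = ((-2 + 0)*(-1) + 13)² = (-2*(-1) + 13)² = (2 + 13)² = 15² = 225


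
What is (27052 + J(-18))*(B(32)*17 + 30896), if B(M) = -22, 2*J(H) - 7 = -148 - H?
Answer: 823804041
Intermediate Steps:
J(H) = -141/2 - H/2 (J(H) = 7/2 + (-148 - H)/2 = 7/2 + (-74 - H/2) = -141/2 - H/2)
(27052 + J(-18))*(B(32)*17 + 30896) = (27052 + (-141/2 - 1/2*(-18)))*(-22*17 + 30896) = (27052 + (-141/2 + 9))*(-374 + 30896) = (27052 - 123/2)*30522 = (53981/2)*30522 = 823804041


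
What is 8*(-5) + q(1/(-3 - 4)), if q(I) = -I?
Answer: -279/7 ≈ -39.857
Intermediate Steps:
8*(-5) + q(1/(-3 - 4)) = 8*(-5) - 1/(-3 - 4) = -40 - 1/(-7) = -40 - 1*(-⅐) = -40 + ⅐ = -279/7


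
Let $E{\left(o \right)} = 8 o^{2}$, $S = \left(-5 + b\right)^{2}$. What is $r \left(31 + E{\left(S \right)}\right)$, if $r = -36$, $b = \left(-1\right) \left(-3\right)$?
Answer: $-5724$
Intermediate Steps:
$b = 3$
$S = 4$ ($S = \left(-5 + 3\right)^{2} = \left(-2\right)^{2} = 4$)
$r \left(31 + E{\left(S \right)}\right) = - 36 \left(31 + 8 \cdot 4^{2}\right) = - 36 \left(31 + 8 \cdot 16\right) = - 36 \left(31 + 128\right) = \left(-36\right) 159 = -5724$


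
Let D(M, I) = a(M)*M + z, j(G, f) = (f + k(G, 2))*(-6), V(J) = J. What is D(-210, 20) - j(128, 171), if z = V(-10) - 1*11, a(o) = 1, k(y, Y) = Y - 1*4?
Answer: 783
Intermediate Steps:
k(y, Y) = -4 + Y (k(y, Y) = Y - 4 = -4 + Y)
j(G, f) = 12 - 6*f (j(G, f) = (f + (-4 + 2))*(-6) = (f - 2)*(-6) = (-2 + f)*(-6) = 12 - 6*f)
z = -21 (z = -10 - 1*11 = -10 - 11 = -21)
D(M, I) = -21 + M (D(M, I) = 1*M - 21 = M - 21 = -21 + M)
D(-210, 20) - j(128, 171) = (-21 - 210) - (12 - 6*171) = -231 - (12 - 1026) = -231 - 1*(-1014) = -231 + 1014 = 783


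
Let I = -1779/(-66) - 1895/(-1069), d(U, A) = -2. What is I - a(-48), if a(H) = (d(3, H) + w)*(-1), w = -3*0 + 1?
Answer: 652089/23518 ≈ 27.727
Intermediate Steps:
w = 1 (w = 0 + 1 = 1)
a(H) = 1 (a(H) = (-2 + 1)*(-1) = -1*(-1) = 1)
I = 675607/23518 (I = -1779*(-1/66) - 1895*(-1/1069) = 593/22 + 1895/1069 = 675607/23518 ≈ 28.727)
I - a(-48) = 675607/23518 - 1*1 = 675607/23518 - 1 = 652089/23518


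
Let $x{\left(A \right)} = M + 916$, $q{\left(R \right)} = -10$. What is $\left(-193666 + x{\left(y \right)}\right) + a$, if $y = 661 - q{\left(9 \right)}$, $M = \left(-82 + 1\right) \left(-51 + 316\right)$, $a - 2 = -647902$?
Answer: $-862115$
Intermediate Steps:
$a = -647900$ ($a = 2 - 647902 = -647900$)
$M = -21465$ ($M = \left(-81\right) 265 = -21465$)
$y = 671$ ($y = 661 - -10 = 661 + 10 = 671$)
$x{\left(A \right)} = -20549$ ($x{\left(A \right)} = -21465 + 916 = -20549$)
$\left(-193666 + x{\left(y \right)}\right) + a = \left(-193666 - 20549\right) - 647900 = -214215 - 647900 = -862115$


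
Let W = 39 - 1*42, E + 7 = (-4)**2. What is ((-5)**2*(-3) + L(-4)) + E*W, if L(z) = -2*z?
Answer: -94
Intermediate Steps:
E = 9 (E = -7 + (-4)**2 = -7 + 16 = 9)
W = -3 (W = 39 - 42 = -3)
((-5)**2*(-3) + L(-4)) + E*W = ((-5)**2*(-3) - 2*(-4)) + 9*(-3) = (25*(-3) + 8) - 27 = (-75 + 8) - 27 = -67 - 27 = -94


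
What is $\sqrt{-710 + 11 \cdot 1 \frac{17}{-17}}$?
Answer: $i \sqrt{721} \approx 26.851 i$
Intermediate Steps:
$\sqrt{-710 + 11 \cdot 1 \frac{17}{-17}} = \sqrt{-710 + 11 \cdot 17 \left(- \frac{1}{17}\right)} = \sqrt{-710 + 11 \left(-1\right)} = \sqrt{-710 - 11} = \sqrt{-721} = i \sqrt{721}$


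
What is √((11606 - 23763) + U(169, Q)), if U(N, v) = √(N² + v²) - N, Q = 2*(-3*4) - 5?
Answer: √(-12326 + √29402) ≈ 110.25*I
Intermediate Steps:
Q = -29 (Q = 2*(-12) - 5 = -24 - 5 = -29)
√((11606 - 23763) + U(169, Q)) = √((11606 - 23763) + (√(169² + (-29)²) - 1*169)) = √(-12157 + (√(28561 + 841) - 169)) = √(-12157 + (√29402 - 169)) = √(-12157 + (-169 + √29402)) = √(-12326 + √29402)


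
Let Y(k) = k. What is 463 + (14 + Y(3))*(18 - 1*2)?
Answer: 735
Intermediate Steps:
463 + (14 + Y(3))*(18 - 1*2) = 463 + (14 + 3)*(18 - 1*2) = 463 + 17*(18 - 2) = 463 + 17*16 = 463 + 272 = 735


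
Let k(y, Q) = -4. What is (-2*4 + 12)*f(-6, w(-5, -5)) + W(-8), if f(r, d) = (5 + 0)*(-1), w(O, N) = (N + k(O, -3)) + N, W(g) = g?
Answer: -28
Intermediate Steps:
w(O, N) = -4 + 2*N (w(O, N) = (N - 4) + N = (-4 + N) + N = -4 + 2*N)
f(r, d) = -5 (f(r, d) = 5*(-1) = -5)
(-2*4 + 12)*f(-6, w(-5, -5)) + W(-8) = (-2*4 + 12)*(-5) - 8 = (-8 + 12)*(-5) - 8 = 4*(-5) - 8 = -20 - 8 = -28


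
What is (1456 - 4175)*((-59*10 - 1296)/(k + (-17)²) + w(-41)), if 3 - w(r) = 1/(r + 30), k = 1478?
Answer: -106943708/19437 ≈ -5502.1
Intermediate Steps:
w(r) = 3 - 1/(30 + r) (w(r) = 3 - 1/(r + 30) = 3 - 1/(30 + r))
(1456 - 4175)*((-59*10 - 1296)/(k + (-17)²) + w(-41)) = (1456 - 4175)*((-59*10 - 1296)/(1478 + (-17)²) + (89 + 3*(-41))/(30 - 41)) = -2719*((-590 - 1296)/(1478 + 289) + (89 - 123)/(-11)) = -2719*(-1886/1767 - 1/11*(-34)) = -2719*(-1886*1/1767 + 34/11) = -2719*(-1886/1767 + 34/11) = -2719*39332/19437 = -106943708/19437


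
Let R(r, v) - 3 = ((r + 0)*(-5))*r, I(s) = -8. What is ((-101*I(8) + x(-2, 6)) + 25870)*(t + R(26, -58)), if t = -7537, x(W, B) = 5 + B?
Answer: -291283746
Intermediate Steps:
R(r, v) = 3 - 5*r**2 (R(r, v) = 3 + ((r + 0)*(-5))*r = 3 + (r*(-5))*r = 3 + (-5*r)*r = 3 - 5*r**2)
((-101*I(8) + x(-2, 6)) + 25870)*(t + R(26, -58)) = ((-101*(-8) + (5 + 6)) + 25870)*(-7537 + (3 - 5*26**2)) = ((808 + 11) + 25870)*(-7537 + (3 - 5*676)) = (819 + 25870)*(-7537 + (3 - 3380)) = 26689*(-7537 - 3377) = 26689*(-10914) = -291283746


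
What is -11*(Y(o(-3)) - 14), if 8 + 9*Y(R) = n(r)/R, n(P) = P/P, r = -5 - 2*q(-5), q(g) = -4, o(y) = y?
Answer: 4433/27 ≈ 164.19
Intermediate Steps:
r = 3 (r = -5 - 2*(-4) = -5 + 8 = 3)
n(P) = 1
Y(R) = -8/9 + 1/(9*R) (Y(R) = -8/9 + (1/R)/9 = -8/9 + 1/(9*R))
-11*(Y(o(-3)) - 14) = -11*((⅑)*(1 - 8*(-3))/(-3) - 14) = -11*((⅑)*(-⅓)*(1 + 24) - 14) = -11*((⅑)*(-⅓)*25 - 14) = -11*(-25/27 - 14) = -11*(-403/27) = 4433/27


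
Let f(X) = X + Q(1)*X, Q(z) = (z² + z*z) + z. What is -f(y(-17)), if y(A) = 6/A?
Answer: 24/17 ≈ 1.4118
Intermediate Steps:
Q(z) = z + 2*z² (Q(z) = (z² + z²) + z = 2*z² + z = z + 2*z²)
f(X) = 4*X (f(X) = X + (1*(1 + 2*1))*X = X + (1*(1 + 2))*X = X + (1*3)*X = X + 3*X = 4*X)
-f(y(-17)) = -4*6/(-17) = -4*6*(-1/17) = -4*(-6)/17 = -1*(-24/17) = 24/17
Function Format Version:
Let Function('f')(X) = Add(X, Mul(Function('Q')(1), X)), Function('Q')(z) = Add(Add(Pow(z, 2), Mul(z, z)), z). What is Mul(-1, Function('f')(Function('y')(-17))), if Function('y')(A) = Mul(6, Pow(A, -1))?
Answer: Rational(24, 17) ≈ 1.4118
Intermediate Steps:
Function('Q')(z) = Add(z, Mul(2, Pow(z, 2))) (Function('Q')(z) = Add(Add(Pow(z, 2), Pow(z, 2)), z) = Add(Mul(2, Pow(z, 2)), z) = Add(z, Mul(2, Pow(z, 2))))
Function('f')(X) = Mul(4, X) (Function('f')(X) = Add(X, Mul(Mul(1, Add(1, Mul(2, 1))), X)) = Add(X, Mul(Mul(1, Add(1, 2)), X)) = Add(X, Mul(Mul(1, 3), X)) = Add(X, Mul(3, X)) = Mul(4, X))
Mul(-1, Function('f')(Function('y')(-17))) = Mul(-1, Mul(4, Mul(6, Pow(-17, -1)))) = Mul(-1, Mul(4, Mul(6, Rational(-1, 17)))) = Mul(-1, Mul(4, Rational(-6, 17))) = Mul(-1, Rational(-24, 17)) = Rational(24, 17)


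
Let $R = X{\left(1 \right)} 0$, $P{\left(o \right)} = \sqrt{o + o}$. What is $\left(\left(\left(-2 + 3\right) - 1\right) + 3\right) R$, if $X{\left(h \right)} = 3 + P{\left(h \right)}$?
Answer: $0$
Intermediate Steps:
$P{\left(o \right)} = \sqrt{2} \sqrt{o}$ ($P{\left(o \right)} = \sqrt{2 o} = \sqrt{2} \sqrt{o}$)
$X{\left(h \right)} = 3 + \sqrt{2} \sqrt{h}$
$R = 0$ ($R = \left(3 + \sqrt{2} \sqrt{1}\right) 0 = \left(3 + \sqrt{2} \cdot 1\right) 0 = \left(3 + \sqrt{2}\right) 0 = 0$)
$\left(\left(\left(-2 + 3\right) - 1\right) + 3\right) R = \left(\left(\left(-2 + 3\right) - 1\right) + 3\right) 0 = \left(\left(1 - 1\right) + 3\right) 0 = \left(0 + 3\right) 0 = 3 \cdot 0 = 0$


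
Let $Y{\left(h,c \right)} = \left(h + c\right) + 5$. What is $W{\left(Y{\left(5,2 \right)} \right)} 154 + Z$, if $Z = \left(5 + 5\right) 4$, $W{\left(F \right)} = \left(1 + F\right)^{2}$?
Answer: $26066$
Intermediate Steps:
$Y{\left(h,c \right)} = 5 + c + h$ ($Y{\left(h,c \right)} = \left(c + h\right) + 5 = 5 + c + h$)
$Z = 40$ ($Z = 10 \cdot 4 = 40$)
$W{\left(Y{\left(5,2 \right)} \right)} 154 + Z = \left(1 + \left(5 + 2 + 5\right)\right)^{2} \cdot 154 + 40 = \left(1 + 12\right)^{2} \cdot 154 + 40 = 13^{2} \cdot 154 + 40 = 169 \cdot 154 + 40 = 26026 + 40 = 26066$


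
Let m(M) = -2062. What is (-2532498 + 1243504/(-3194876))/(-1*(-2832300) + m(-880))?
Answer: -1011377290469/1130282432561 ≈ -0.89480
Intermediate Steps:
(-2532498 + 1243504/(-3194876))/(-1*(-2832300) + m(-880)) = (-2532498 + 1243504/(-3194876))/(-1*(-2832300) - 2062) = (-2532498 + 1243504*(-1/3194876))/(2832300 - 2062) = (-2532498 - 310876/798719)/2830238 = -2022754580938/798719*1/2830238 = -1011377290469/1130282432561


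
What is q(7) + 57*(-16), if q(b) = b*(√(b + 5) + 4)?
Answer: -884 + 14*√3 ≈ -859.75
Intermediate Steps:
q(b) = b*(4 + √(5 + b)) (q(b) = b*(√(5 + b) + 4) = b*(4 + √(5 + b)))
q(7) + 57*(-16) = 7*(4 + √(5 + 7)) + 57*(-16) = 7*(4 + √12) - 912 = 7*(4 + 2*√3) - 912 = (28 + 14*√3) - 912 = -884 + 14*√3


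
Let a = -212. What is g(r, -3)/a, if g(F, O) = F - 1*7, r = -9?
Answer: 4/53 ≈ 0.075472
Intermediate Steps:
g(F, O) = -7 + F (g(F, O) = F - 7 = -7 + F)
g(r, -3)/a = (-7 - 9)/(-212) = -16*(-1/212) = 4/53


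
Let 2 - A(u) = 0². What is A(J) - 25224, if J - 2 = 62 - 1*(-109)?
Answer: -25222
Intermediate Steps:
J = 173 (J = 2 + (62 - 1*(-109)) = 2 + (62 + 109) = 2 + 171 = 173)
A(u) = 2 (A(u) = 2 - 1*0² = 2 - 1*0 = 2 + 0 = 2)
A(J) - 25224 = 2 - 25224 = -25222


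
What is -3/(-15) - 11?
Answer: -54/5 ≈ -10.800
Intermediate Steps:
-3/(-15) - 11 = -3*(-1/15) - 11 = ⅕ - 11 = -54/5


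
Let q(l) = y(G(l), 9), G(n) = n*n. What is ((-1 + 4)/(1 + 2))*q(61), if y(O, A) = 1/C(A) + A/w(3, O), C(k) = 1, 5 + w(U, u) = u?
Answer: 3725/3716 ≈ 1.0024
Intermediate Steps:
w(U, u) = -5 + u
G(n) = n²
y(O, A) = 1 + A/(-5 + O) (y(O, A) = 1/1 + A/(-5 + O) = 1*1 + A/(-5 + O) = 1 + A/(-5 + O))
q(l) = (4 + l²)/(-5 + l²) (q(l) = (-5 + 9 + l²)/(-5 + l²) = (4 + l²)/(-5 + l²))
((-1 + 4)/(1 + 2))*q(61) = ((-1 + 4)/(1 + 2))*((4 + 61²)/(-5 + 61²)) = (3/3)*((4 + 3721)/(-5 + 3721)) = (3*(⅓))*(3725/3716) = 1*((1/3716)*3725) = 1*(3725/3716) = 3725/3716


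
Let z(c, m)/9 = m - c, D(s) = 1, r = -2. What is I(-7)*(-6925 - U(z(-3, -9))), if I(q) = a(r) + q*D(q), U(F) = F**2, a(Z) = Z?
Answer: 88569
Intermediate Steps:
z(c, m) = -9*c + 9*m (z(c, m) = 9*(m - c) = -9*c + 9*m)
I(q) = -2 + q (I(q) = -2 + q*1 = -2 + q)
I(-7)*(-6925 - U(z(-3, -9))) = (-2 - 7)*(-6925 - (-9*(-3) + 9*(-9))**2) = -9*(-6925 - (27 - 81)**2) = -9*(-6925 - 1*(-54)**2) = -9*(-6925 - 1*2916) = -9*(-6925 - 2916) = -9*(-9841) = 88569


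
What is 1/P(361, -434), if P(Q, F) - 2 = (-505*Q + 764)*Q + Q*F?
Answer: -1/65692973 ≈ -1.5222e-8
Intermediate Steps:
P(Q, F) = 2 + F*Q + Q*(764 - 505*Q) (P(Q, F) = 2 + ((-505*Q + 764)*Q + Q*F) = 2 + ((764 - 505*Q)*Q + F*Q) = 2 + (Q*(764 - 505*Q) + F*Q) = 2 + (F*Q + Q*(764 - 505*Q)) = 2 + F*Q + Q*(764 - 505*Q))
1/P(361, -434) = 1/(2 - 505*361² + 764*361 - 434*361) = 1/(2 - 505*130321 + 275804 - 156674) = 1/(2 - 65812105 + 275804 - 156674) = 1/(-65692973) = -1/65692973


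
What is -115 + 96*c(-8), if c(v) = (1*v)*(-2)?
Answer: 1421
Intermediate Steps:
c(v) = -2*v (c(v) = v*(-2) = -2*v)
-115 + 96*c(-8) = -115 + 96*(-2*(-8)) = -115 + 96*16 = -115 + 1536 = 1421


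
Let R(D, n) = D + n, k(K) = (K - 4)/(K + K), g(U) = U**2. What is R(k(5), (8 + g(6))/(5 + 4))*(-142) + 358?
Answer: -15769/45 ≈ -350.42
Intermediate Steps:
k(K) = (-4 + K)/(2*K) (k(K) = (-4 + K)/((2*K)) = (-4 + K)*(1/(2*K)) = (-4 + K)/(2*K))
R(k(5), (8 + g(6))/(5 + 4))*(-142) + 358 = ((1/2)*(-4 + 5)/5 + (8 + 6**2)/(5 + 4))*(-142) + 358 = ((1/2)*(1/5)*1 + (8 + 36)/9)*(-142) + 358 = (1/10 + 44*(1/9))*(-142) + 358 = (1/10 + 44/9)*(-142) + 358 = (449/90)*(-142) + 358 = -31879/45 + 358 = -15769/45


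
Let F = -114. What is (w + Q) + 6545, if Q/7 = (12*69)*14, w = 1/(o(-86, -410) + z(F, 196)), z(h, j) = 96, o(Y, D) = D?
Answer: 27534345/314 ≈ 87689.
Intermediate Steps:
w = -1/314 (w = 1/(-410 + 96) = 1/(-314) = -1/314 ≈ -0.0031847)
Q = 81144 (Q = 7*((12*69)*14) = 7*(828*14) = 7*11592 = 81144)
(w + Q) + 6545 = (-1/314 + 81144) + 6545 = 25479215/314 + 6545 = 27534345/314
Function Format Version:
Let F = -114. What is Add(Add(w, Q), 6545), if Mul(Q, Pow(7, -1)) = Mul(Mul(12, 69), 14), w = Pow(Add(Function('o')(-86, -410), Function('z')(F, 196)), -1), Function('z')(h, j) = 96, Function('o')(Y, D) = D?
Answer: Rational(27534345, 314) ≈ 87689.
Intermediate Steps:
w = Rational(-1, 314) (w = Pow(Add(-410, 96), -1) = Pow(-314, -1) = Rational(-1, 314) ≈ -0.0031847)
Q = 81144 (Q = Mul(7, Mul(Mul(12, 69), 14)) = Mul(7, Mul(828, 14)) = Mul(7, 11592) = 81144)
Add(Add(w, Q), 6545) = Add(Add(Rational(-1, 314), 81144), 6545) = Add(Rational(25479215, 314), 6545) = Rational(27534345, 314)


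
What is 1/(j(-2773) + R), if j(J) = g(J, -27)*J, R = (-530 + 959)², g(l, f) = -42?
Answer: 1/300507 ≈ 3.3277e-6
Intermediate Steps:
R = 184041 (R = 429² = 184041)
j(J) = -42*J
1/(j(-2773) + R) = 1/(-42*(-2773) + 184041) = 1/(116466 + 184041) = 1/300507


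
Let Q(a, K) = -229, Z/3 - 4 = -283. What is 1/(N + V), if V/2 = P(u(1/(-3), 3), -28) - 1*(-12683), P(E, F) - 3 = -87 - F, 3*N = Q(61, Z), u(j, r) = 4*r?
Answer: 3/75533 ≈ 3.9718e-5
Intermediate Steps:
Z = -837 (Z = 12 + 3*(-283) = 12 - 849 = -837)
N = -229/3 (N = (⅓)*(-229) = -229/3 ≈ -76.333)
P(E, F) = -84 - F (P(E, F) = 3 + (-87 - F) = -84 - F)
V = 25254 (V = 2*((-84 - 1*(-28)) - 1*(-12683)) = 2*((-84 + 28) + 12683) = 2*(-56 + 12683) = 2*12627 = 25254)
1/(N + V) = 1/(-229/3 + 25254) = 1/(75533/3) = 3/75533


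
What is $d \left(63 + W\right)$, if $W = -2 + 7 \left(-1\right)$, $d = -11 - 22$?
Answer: $-1782$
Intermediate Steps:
$d = -33$ ($d = -11 - 22 = -33$)
$W = -9$ ($W = -2 - 7 = -9$)
$d \left(63 + W\right) = - 33 \left(63 - 9\right) = \left(-33\right) 54 = -1782$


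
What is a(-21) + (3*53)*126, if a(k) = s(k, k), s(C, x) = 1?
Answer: 20035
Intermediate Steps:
a(k) = 1
a(-21) + (3*53)*126 = 1 + (3*53)*126 = 1 + 159*126 = 1 + 20034 = 20035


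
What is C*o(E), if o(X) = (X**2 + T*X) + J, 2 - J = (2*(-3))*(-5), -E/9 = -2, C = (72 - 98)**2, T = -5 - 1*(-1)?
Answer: 151424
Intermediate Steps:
T = -4 (T = -5 + 1 = -4)
C = 676 (C = (-26)**2 = 676)
E = 18 (E = -9*(-2) = 18)
J = -28 (J = 2 - 2*(-3)*(-5) = 2 - (-6)*(-5) = 2 - 1*30 = 2 - 30 = -28)
o(X) = -28 + X**2 - 4*X (o(X) = (X**2 - 4*X) - 28 = -28 + X**2 - 4*X)
C*o(E) = 676*(-28 + 18**2 - 4*18) = 676*(-28 + 324 - 72) = 676*224 = 151424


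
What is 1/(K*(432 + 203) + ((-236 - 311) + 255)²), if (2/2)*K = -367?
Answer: -1/147781 ≈ -6.7668e-6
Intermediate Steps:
K = -367
1/(K*(432 + 203) + ((-236 - 311) + 255)²) = 1/(-367*(432 + 203) + ((-236 - 311) + 255)²) = 1/(-367*635 + (-547 + 255)²) = 1/(-233045 + (-292)²) = 1/(-233045 + 85264) = 1/(-147781) = -1/147781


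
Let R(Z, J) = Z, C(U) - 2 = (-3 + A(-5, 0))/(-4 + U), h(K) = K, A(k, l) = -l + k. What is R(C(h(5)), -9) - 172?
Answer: -178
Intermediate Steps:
A(k, l) = k - l
C(U) = 2 - 8/(-4 + U) (C(U) = 2 + (-3 + (-5 - 1*0))/(-4 + U) = 2 + (-3 + (-5 + 0))/(-4 + U) = 2 + (-3 - 5)/(-4 + U) = 2 - 8/(-4 + U))
R(C(h(5)), -9) - 172 = 2*(-8 + 5)/(-4 + 5) - 172 = 2*(-3)/1 - 172 = 2*1*(-3) - 172 = -6 - 172 = -178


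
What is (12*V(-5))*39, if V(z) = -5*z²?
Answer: -58500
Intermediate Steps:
(12*V(-5))*39 = (12*(-5*(-5)²))*39 = (12*(-5*25))*39 = (12*(-125))*39 = -1500*39 = -58500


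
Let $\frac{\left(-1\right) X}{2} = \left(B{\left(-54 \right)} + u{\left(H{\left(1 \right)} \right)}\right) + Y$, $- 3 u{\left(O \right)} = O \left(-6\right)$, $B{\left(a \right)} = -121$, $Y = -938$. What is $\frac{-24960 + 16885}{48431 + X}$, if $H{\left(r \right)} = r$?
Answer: $- \frac{1615}{10109} \approx -0.15976$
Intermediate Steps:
$u{\left(O \right)} = 2 O$ ($u{\left(O \right)} = - \frac{O \left(-6\right)}{3} = - \frac{\left(-6\right) O}{3} = 2 O$)
$X = 2114$ ($X = - 2 \left(\left(-121 + 2 \cdot 1\right) - 938\right) = - 2 \left(\left(-121 + 2\right) - 938\right) = - 2 \left(-119 - 938\right) = \left(-2\right) \left(-1057\right) = 2114$)
$\frac{-24960 + 16885}{48431 + X} = \frac{-24960 + 16885}{48431 + 2114} = - \frac{8075}{50545} = \left(-8075\right) \frac{1}{50545} = - \frac{1615}{10109}$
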